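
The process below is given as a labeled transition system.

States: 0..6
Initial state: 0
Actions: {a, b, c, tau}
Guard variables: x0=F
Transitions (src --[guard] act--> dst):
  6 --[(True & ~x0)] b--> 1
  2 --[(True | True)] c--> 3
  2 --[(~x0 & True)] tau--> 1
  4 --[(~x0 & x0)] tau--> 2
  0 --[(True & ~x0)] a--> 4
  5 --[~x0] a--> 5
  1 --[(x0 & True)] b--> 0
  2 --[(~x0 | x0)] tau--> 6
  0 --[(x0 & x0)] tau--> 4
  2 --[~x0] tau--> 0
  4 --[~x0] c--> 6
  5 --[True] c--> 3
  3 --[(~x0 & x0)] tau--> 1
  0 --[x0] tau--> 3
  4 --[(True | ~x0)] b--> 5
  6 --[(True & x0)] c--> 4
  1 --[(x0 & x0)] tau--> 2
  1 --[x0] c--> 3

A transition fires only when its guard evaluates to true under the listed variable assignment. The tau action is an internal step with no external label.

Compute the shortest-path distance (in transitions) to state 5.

Answer: 2

Analysis:
BFS to 5:
  L0 = {0}
  L1 = {4}
  L2 = {5,6}
first hit 5 at d=2 via a·b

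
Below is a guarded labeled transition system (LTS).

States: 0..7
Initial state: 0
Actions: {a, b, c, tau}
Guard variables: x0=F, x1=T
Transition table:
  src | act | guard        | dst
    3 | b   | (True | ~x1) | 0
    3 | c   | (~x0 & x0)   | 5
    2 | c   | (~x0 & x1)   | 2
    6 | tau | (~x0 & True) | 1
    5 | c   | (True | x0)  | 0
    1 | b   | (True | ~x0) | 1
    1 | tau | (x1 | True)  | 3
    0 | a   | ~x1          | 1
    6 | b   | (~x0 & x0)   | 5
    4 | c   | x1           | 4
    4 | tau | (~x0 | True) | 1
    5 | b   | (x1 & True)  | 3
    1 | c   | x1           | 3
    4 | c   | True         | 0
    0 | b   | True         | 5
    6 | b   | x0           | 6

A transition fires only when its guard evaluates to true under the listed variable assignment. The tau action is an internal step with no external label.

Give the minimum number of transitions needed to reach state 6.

Breadth-first toward 6:
  Layer 0: {0}
  Layer 1: {5}
  Layer 2: {3}
6 never appears.

Answer: UNREACHABLE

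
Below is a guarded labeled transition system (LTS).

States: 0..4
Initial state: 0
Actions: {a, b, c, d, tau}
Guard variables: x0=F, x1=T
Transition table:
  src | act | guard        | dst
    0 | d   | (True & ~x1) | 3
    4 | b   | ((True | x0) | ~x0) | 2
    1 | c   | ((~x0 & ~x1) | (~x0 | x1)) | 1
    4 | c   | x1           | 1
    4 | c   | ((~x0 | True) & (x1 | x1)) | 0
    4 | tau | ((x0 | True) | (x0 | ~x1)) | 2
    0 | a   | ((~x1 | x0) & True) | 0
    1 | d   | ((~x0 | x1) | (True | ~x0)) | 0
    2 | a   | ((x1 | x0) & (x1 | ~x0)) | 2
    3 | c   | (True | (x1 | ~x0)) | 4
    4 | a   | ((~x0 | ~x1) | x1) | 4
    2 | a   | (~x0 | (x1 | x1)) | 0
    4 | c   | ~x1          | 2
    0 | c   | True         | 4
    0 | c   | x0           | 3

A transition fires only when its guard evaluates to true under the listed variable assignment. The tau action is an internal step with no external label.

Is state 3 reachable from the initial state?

Answer: UNREACHABLE

Working:
Guard filter leaves 11 enabled edge(s).
L0 = {0}
L1 = {4}  now seen {0,4}
L2 = {1,2}  now seen {0,1,2,4}
Reach set: {0,1,2,4}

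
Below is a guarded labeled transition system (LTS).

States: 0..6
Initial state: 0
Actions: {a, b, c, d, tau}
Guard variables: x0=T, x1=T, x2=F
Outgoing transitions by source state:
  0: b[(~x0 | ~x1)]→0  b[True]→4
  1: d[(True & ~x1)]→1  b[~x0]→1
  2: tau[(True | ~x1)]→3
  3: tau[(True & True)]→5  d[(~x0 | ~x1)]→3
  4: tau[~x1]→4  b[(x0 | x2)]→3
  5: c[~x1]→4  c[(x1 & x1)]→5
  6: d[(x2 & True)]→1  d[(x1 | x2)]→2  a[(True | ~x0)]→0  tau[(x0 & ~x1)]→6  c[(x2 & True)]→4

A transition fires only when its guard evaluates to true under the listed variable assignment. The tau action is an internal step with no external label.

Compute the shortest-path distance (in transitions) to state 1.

Answer: UNREACHABLE

Analysis:
Breadth-first toward 1:
  Layer 0: {0}
  Layer 1: {4}
  Layer 2: {3}
  Layer 3: {5}
1 never appears.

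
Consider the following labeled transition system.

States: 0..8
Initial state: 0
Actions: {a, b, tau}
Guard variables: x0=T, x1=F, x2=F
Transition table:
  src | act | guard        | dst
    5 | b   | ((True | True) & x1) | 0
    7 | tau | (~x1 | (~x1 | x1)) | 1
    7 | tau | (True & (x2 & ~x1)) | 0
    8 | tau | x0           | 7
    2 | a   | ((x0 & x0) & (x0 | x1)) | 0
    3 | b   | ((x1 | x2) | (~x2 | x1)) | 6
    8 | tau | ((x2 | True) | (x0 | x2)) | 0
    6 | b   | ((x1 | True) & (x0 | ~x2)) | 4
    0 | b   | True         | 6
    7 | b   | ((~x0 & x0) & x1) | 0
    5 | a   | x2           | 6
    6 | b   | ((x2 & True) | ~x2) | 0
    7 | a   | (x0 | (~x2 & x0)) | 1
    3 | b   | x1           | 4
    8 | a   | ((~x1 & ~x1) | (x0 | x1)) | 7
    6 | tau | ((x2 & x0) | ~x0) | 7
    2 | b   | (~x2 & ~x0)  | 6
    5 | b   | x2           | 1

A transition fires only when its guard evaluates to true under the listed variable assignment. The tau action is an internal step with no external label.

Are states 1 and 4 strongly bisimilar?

Refine partition for ~:
  round 0: {{0,1,2,3,4,5,6,7,8}}
  round 1: {{0,3,6},{1,4,5},{2},{7,8}}
  round 2: {{0,3},{1,4,5},{2},{6},{7},{8}}
Fixed point at round 3; 6 class(es).
[1]={1,4,5}  [4]={1,4,5}

Answer: BISIMILAR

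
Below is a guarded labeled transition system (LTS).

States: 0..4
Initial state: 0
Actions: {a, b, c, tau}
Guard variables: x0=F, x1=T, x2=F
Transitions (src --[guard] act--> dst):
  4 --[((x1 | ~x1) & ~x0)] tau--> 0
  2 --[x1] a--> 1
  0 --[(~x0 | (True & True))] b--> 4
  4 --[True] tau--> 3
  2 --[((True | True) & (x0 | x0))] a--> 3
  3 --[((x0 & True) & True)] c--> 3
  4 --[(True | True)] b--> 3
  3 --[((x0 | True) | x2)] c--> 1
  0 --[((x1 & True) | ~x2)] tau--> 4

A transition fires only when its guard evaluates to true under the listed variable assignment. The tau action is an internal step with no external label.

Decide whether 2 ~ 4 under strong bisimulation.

Bisimulation quotient by refinement:
  round 0: {{0,1,2,3,4}}
  round 1: {{0,4},{1},{2},{3}}
  round 2: {{0},{1},{2},{3},{4}}
5 equivalence class(es) (converged in 3)
[2]={2}  [4]={4}

Answer: NOT BISIMILAR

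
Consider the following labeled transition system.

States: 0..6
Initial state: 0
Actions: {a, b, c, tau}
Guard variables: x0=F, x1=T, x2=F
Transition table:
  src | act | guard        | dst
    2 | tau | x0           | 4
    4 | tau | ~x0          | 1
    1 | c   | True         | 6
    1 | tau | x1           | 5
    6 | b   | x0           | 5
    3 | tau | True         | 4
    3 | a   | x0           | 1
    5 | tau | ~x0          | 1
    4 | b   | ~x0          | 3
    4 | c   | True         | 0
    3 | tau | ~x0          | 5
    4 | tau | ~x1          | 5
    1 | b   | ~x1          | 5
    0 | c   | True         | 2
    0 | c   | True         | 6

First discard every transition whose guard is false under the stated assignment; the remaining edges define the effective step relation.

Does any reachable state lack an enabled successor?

Answer: DEADLOCK at state 2

Trace:
Reachable = {0,2,6}
  0: c→2  c→6  [2 out]
  2: ∅  [STUCK]
  6: ∅  [STUCK]
Path to 2: c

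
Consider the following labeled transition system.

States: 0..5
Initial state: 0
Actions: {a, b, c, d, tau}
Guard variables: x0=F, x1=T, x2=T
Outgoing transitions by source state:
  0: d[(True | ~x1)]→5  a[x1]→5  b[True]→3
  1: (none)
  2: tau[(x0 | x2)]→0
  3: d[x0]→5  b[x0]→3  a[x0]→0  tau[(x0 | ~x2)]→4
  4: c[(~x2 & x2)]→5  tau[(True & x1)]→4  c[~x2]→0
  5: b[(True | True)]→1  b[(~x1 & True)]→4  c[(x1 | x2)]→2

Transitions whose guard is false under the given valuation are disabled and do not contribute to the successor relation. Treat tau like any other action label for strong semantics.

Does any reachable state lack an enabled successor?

R = {0,1,2,3,5}
  0: a→5  b→3  d→5  [3 exit(s)]
  1: ∅  [deadlock]
  2: tau→0  [1 exit(s)]
  3: ∅  [deadlock]
  5: b→1  c→2  [2 exit(s)]
trace reaching 1: d·b

Answer: DEADLOCK at state 1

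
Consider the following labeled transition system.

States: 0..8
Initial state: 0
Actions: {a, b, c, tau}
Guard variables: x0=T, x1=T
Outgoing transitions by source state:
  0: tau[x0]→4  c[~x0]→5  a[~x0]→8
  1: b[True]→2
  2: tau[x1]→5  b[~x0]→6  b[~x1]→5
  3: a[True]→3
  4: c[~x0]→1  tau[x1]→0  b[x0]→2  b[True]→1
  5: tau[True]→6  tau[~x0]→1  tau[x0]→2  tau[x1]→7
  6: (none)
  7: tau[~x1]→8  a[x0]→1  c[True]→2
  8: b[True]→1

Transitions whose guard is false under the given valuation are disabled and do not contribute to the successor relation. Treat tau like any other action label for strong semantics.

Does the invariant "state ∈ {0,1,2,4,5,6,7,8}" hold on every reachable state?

Answer: INVARIANT HOLDS

Working:
Inv-set: {0,1,2,4,5,6,7,8}
Reach set: {0,1,2,4,5,6,7}
  0: ✓
  1: ✓
  2: ✓
  4: ✓
  5: ✓
  6: ✓
  7: ✓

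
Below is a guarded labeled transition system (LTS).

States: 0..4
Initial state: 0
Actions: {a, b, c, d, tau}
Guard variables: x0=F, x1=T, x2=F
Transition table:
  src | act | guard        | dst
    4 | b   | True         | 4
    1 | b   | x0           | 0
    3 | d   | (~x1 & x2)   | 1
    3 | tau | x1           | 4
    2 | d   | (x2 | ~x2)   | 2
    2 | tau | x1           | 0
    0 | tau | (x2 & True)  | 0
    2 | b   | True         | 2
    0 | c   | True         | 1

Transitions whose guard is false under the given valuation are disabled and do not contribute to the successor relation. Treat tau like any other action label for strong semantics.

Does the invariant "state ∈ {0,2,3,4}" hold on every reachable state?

Allowed set {0,2,3,4}
Reach set: {0,1}
  0: ✓
  1: ✗ unsafe
counterexample path to 1: c

Answer: INVARIANT VIOLATED at state 1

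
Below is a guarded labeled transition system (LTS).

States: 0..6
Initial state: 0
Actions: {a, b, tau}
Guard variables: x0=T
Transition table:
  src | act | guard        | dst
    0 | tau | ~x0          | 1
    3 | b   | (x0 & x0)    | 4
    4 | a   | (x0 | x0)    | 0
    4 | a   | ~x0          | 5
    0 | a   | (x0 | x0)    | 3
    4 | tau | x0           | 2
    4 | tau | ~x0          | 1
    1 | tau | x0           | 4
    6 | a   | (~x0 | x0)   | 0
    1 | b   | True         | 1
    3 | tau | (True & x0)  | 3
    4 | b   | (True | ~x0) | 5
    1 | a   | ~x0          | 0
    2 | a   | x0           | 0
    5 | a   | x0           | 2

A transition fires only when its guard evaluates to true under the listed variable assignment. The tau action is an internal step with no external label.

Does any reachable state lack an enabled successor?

R = {0,2,3,4,5}
  0: a→3  [1 out]
  2: a→0  [1 out]
  3: b→4  tau→3  [2 out]
  4: a→0  b→5  tau→2  [3 out]
  5: a→2  [1 out]

Answer: DEADLOCK-FREE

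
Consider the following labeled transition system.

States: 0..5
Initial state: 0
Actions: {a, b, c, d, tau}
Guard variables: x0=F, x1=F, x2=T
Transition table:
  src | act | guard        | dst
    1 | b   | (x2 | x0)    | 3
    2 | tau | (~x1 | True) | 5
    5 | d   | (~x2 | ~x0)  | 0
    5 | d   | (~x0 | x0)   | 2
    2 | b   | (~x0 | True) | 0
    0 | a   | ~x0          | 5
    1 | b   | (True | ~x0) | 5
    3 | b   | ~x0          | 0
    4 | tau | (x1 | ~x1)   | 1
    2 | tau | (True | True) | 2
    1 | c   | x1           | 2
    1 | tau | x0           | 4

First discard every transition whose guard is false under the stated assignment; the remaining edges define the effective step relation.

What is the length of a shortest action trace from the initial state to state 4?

Answer: UNREACHABLE

Analysis:
Layered search for 4:
  Layer 0: {0}
  Layer 1: {5}
  Layer 2: {2}
4 never appears.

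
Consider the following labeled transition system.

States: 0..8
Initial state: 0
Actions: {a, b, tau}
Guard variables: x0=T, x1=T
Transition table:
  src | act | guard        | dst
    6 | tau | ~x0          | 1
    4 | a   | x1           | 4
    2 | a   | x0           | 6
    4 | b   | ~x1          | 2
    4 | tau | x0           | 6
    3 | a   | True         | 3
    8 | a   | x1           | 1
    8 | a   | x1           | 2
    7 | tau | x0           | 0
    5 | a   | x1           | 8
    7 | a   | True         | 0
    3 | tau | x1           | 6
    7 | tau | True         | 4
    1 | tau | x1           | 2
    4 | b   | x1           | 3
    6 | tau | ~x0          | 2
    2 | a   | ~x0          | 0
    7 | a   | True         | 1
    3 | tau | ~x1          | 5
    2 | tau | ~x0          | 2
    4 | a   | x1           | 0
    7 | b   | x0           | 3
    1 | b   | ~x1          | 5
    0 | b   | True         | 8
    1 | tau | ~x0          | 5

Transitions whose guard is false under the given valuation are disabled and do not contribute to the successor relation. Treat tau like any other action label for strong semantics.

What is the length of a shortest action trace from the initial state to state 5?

Answer: UNREACHABLE

Working:
Layered search for 5:
  L0 = {0}
  L1 = {8}
  L2 = {1,2}
  L3 = {6}
5 never appears.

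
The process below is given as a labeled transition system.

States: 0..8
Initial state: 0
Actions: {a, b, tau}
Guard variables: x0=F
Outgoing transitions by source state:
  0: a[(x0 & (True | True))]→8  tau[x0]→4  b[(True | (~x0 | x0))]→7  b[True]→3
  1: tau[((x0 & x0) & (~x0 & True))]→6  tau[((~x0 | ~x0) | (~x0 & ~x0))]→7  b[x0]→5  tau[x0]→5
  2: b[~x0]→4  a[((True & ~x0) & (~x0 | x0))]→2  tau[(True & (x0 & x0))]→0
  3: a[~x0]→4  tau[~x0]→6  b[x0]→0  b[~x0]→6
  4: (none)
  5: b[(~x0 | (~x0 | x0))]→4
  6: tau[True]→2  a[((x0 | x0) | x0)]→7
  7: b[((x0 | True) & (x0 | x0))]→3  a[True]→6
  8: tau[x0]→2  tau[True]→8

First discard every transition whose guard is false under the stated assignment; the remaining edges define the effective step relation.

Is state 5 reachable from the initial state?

Answer: UNREACHABLE

Analysis:
12 transition(s) survive guard evaluation.
depth 0: {0}
depth 1: {3,7}  now seen {0,3,7}
depth 2: {4,6}  now seen {0,3,4,6,7}
depth 3: {2}  now seen {0,2,3,4,6,7}
R = {0,2,3,4,6,7}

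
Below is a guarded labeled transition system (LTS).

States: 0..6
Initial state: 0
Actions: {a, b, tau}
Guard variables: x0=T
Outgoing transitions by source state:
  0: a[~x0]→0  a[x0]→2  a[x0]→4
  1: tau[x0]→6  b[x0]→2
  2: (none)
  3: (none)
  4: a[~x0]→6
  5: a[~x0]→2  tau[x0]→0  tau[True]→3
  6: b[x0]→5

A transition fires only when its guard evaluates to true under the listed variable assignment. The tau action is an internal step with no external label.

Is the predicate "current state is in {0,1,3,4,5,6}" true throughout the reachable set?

Answer: INVARIANT VIOLATED at state 2

Working:
Safe = {0,1,3,4,5,6}
R = {0,2,4}
  0: ✓
  2: VIOLATES
  4: ✓
witness against invariant: a → 2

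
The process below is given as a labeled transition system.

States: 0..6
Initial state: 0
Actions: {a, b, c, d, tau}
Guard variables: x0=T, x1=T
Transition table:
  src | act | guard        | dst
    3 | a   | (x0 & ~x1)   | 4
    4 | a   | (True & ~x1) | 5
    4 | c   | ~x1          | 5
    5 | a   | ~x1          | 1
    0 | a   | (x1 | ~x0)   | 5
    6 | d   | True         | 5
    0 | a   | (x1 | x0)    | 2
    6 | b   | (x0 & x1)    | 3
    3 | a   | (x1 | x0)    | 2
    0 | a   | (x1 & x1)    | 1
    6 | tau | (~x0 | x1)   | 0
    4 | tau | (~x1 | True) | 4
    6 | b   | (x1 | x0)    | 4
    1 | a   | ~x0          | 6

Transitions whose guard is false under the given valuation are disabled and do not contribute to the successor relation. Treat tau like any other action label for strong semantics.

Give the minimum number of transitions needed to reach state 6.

Layered search for 6:
  L0 = {0}
  L1 = {1,2,5}
6 never appears.

Answer: UNREACHABLE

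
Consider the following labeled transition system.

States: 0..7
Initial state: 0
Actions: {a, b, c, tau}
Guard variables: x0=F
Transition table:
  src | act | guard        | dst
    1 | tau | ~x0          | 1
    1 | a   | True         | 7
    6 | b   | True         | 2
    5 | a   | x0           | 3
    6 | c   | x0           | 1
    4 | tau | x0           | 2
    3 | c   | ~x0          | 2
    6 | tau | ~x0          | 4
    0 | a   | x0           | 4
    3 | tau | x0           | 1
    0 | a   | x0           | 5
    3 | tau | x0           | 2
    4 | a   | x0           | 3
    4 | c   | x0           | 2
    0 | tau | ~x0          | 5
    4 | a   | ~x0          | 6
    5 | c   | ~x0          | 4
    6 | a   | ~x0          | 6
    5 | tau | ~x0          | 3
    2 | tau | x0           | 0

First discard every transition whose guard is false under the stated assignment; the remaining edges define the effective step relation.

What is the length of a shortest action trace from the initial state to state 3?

Answer: 2

Analysis:
Breadth-first toward 3:
  L0 = {0}
  L1 = {5}
  L2 = {3,4}
3 enters at depth 2; path tau·tau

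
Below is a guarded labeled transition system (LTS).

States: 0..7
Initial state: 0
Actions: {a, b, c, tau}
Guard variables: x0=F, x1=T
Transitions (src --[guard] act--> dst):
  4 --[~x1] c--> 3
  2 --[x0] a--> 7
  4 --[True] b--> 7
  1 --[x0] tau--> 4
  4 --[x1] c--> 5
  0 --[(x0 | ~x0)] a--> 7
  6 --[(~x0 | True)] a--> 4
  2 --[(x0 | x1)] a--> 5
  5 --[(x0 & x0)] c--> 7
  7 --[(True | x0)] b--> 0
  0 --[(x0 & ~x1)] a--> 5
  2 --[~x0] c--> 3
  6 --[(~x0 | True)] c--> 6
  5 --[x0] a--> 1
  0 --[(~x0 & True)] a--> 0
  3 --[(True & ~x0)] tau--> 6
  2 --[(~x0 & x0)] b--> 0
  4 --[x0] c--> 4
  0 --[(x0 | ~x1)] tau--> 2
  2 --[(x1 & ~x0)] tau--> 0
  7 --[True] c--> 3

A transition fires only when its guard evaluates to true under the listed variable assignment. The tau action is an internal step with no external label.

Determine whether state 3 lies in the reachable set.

After dropping false guards: 12 live edges.
depth 0: {0}
depth 1: {7}  total {0,7}
depth 2: {3}  total {0,3,7}
depth 3: {6}  total {0,3,6,7}
depth 4: {4}  total {0,3,4,6,7}
depth 5: {5}  total {0,3,4,5,6,7}
Reach set: {0,3,4,5,6,7}
witness 3: a·c

Answer: REACHABLE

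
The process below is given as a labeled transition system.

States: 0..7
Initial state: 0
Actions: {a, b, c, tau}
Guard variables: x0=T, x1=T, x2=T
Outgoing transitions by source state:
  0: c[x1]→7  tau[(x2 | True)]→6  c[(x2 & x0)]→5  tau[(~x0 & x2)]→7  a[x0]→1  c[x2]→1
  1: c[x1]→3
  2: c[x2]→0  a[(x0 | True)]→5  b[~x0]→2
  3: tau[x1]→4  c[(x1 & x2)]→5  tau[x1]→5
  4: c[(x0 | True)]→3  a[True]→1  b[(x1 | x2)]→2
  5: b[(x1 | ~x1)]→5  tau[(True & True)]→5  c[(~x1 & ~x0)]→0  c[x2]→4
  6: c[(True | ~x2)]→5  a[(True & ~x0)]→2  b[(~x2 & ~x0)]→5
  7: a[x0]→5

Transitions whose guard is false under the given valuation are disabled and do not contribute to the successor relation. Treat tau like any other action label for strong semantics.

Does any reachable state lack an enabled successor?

Answer: DEADLOCK-FREE

Analysis:
R = {0,1,2,3,4,5,6,7}
  0: a→1  c→1  c→5  c→7  tau→6  [5 exit(s)]
  1: c→3  [1 exit(s)]
  2: a→5  c→0  [2 exit(s)]
  3: c→5  tau→4  tau→5  [3 exit(s)]
  4: a→1  b→2  c→3  [3 exit(s)]
  5: b→5  c→4  tau→5  [3 exit(s)]
  6: c→5  [1 exit(s)]
  7: a→5  [1 exit(s)]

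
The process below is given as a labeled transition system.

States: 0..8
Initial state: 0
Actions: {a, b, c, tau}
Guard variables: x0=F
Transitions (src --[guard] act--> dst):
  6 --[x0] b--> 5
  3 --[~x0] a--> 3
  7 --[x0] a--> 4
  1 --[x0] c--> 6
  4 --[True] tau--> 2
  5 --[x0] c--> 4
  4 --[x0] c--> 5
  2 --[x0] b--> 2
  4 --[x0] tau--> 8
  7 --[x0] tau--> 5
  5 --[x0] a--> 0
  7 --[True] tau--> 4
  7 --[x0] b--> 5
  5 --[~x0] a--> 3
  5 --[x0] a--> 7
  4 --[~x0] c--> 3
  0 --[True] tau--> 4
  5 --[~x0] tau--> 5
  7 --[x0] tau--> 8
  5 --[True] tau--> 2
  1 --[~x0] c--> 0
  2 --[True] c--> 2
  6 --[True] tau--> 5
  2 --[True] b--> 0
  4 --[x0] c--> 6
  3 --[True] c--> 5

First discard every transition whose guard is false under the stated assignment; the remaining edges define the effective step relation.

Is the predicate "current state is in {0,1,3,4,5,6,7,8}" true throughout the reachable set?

Answer: INVARIANT VIOLATED at state 2

Trace:
Allowed set {0,1,3,4,5,6,7,8}
Reachable = {0,2,3,4,5}
  0: ✓
  2: VIOLATES
  3: ✓
  4: ✓
  5: ✓
reach 2 via tau·tau — violates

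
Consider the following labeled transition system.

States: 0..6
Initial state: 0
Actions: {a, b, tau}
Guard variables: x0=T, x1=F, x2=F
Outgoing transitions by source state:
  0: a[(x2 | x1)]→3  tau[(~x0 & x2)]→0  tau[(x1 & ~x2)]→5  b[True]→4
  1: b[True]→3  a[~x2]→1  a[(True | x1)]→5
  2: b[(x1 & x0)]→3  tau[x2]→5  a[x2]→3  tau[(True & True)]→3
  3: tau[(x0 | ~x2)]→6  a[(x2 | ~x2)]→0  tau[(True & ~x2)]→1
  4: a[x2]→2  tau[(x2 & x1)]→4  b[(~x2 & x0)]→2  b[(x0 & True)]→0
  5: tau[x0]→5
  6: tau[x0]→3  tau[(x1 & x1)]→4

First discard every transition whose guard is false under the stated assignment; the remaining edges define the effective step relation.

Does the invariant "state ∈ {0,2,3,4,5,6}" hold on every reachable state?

Safe = {0,2,3,4,5,6}
Reachable = {0,1,2,3,4,5,6}
  0: ok
  1: ✗ unsafe
  2: ok
  3: ok
  4: ok
  5: ok
  6: ok
counterexample path to 1: b·b·tau·tau

Answer: INVARIANT VIOLATED at state 1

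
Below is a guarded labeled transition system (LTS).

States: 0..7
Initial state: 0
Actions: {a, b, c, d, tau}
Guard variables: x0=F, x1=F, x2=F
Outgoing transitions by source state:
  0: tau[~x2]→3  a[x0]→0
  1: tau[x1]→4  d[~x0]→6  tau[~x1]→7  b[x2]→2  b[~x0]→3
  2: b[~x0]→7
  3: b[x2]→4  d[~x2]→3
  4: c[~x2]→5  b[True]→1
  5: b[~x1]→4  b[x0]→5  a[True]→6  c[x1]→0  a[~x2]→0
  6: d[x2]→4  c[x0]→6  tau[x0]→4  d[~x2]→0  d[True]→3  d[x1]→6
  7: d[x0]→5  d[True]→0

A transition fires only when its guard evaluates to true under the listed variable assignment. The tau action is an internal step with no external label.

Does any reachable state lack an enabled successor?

Reach set: {0,3}
  0: tau→3  [deg 1]
  3: d→3  [deg 1]

Answer: DEADLOCK-FREE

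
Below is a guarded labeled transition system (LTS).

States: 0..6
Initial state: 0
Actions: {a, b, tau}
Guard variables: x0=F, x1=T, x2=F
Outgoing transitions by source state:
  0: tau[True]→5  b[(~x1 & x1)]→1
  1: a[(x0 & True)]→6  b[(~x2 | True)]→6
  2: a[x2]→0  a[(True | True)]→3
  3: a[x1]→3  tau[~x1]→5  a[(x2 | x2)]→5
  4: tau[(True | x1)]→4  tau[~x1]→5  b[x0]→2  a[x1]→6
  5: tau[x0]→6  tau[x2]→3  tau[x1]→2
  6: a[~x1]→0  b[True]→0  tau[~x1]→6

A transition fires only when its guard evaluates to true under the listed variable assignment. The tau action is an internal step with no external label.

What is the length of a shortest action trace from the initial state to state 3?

Breadth-first toward 3:
  Layer 0: {0}
  Layer 1: {5}
  Layer 2: {2}
  Layer 3: {3}
first hit 3 at d=3 via tau·tau·a

Answer: 3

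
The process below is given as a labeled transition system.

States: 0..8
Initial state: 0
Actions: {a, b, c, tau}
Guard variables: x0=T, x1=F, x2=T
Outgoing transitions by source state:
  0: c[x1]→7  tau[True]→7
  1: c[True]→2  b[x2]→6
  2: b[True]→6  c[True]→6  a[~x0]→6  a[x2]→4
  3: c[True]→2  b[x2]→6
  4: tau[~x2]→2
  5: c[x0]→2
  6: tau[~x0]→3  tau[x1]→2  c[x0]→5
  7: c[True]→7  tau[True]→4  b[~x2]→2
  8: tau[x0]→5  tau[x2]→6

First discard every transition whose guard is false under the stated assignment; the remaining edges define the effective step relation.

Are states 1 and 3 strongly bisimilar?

Answer: BISIMILAR

Analysis:
Bisimulation quotient by refinement:
  P[0] = {{0,1,2,3,4,5,6,7,8}}
  P[1] = {{0,8},{1,3},{2},{4},{5,6},{7}}
  P[2] = {{0},{1,3},{2},{4},{5},{6},{7},{8}}
8 equivalence class(es) (converged in 3)
[1]={1,3}  [3]={1,3}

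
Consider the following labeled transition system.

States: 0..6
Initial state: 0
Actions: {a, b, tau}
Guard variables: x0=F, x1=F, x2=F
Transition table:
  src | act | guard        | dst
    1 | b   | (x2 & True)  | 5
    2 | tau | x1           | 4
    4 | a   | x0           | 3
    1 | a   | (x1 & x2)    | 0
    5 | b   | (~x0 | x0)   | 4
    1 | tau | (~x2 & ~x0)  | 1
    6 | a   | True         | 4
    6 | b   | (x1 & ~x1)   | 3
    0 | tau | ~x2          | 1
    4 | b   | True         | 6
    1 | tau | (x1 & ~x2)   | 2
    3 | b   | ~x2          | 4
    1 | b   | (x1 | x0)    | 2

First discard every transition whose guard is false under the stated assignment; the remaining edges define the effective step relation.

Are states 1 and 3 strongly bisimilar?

Answer: NOT BISIMILAR

Trace:
Refine partition for ~:
  P[0] = {{0,1,2,3,4,5,6}}
  P[1] = {{0,1},{2},{3,4,5},{6}}
  P[2] = {{0,1},{2},{3,5},{4},{6}}
5 equivalence class(es) (converged in 3)
1∈{0,1}, 3∈{3,5}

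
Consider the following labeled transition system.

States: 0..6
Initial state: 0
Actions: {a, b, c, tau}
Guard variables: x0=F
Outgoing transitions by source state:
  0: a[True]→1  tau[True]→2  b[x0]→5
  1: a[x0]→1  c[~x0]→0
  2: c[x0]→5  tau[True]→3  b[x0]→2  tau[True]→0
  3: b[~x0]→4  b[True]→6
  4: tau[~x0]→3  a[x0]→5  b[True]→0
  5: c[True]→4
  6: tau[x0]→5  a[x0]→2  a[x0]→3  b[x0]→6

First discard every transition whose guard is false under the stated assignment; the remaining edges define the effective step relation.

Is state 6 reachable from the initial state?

After dropping false guards: 10 live edges.
depth 0: {0}
depth 1: {1,2}  now seen {0,1,2}
depth 2: {3}  now seen {0,1,2,3}
depth 3: {4,6}  now seen {0,1,2,3,4,6}
Reachable = {0,1,2,3,4,6}
Path to 6: tau·tau·b

Answer: REACHABLE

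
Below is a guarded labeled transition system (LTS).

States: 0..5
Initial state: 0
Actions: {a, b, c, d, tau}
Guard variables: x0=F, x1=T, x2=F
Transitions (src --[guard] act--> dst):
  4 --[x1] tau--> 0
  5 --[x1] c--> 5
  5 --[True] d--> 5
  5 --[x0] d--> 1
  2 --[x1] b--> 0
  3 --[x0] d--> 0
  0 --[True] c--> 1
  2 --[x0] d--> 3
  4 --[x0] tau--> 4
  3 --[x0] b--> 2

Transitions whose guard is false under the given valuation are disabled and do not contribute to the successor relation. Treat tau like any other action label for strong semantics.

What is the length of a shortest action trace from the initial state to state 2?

Layered search for 2:
  depth 0: {0}
  depth 1: {1}
2 never appears.

Answer: UNREACHABLE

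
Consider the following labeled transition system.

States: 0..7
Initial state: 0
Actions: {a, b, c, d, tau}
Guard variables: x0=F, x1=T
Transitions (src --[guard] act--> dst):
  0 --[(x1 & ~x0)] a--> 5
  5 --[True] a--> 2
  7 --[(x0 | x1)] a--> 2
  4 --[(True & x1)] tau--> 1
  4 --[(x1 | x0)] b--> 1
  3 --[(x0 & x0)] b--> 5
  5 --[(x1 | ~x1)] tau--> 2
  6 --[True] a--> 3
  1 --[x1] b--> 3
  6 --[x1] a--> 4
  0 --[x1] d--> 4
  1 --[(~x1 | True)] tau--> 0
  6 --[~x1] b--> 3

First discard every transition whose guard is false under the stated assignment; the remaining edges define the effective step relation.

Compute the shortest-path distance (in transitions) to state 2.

Answer: 2

Working:
Layered search for 2:
  Layer 0: {0}
  Layer 1: {4,5}
  Layer 2: {1,2}
depth(2)=2, e.g. a·a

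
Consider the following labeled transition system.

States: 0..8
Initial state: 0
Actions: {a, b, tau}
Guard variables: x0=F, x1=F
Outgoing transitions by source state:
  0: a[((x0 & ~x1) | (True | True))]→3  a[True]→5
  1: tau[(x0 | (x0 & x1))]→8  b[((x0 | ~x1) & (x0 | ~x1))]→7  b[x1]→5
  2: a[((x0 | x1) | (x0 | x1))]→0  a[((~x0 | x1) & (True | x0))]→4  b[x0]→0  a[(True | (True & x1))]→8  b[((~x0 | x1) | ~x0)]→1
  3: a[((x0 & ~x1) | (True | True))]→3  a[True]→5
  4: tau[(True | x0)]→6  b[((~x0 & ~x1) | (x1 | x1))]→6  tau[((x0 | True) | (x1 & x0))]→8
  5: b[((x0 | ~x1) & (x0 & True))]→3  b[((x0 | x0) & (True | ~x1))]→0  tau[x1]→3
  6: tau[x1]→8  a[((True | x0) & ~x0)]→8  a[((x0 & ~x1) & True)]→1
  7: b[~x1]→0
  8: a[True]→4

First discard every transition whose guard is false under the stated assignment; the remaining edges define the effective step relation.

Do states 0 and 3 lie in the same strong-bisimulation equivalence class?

Refine partition for ~:
  round 0: {{0,1,2,3,4,5,6,7,8}}
  round 1: {{0,3,6,8},{1,7},{2},{4},{5}}
  round 2: {{0,3},{1},{2},{4},{5},{6},{7},{8}}
stable after 3 split(s): 8 block(s)
[0]={0,3}  [3]={0,3}

Answer: BISIMILAR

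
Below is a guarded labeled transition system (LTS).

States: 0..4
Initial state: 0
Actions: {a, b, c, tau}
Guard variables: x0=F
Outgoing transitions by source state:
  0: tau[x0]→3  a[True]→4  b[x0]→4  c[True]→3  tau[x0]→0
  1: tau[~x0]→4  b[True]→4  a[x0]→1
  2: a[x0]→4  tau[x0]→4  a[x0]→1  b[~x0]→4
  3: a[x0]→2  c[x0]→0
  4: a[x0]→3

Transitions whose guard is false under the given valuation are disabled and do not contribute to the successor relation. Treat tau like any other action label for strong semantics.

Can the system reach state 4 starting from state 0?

Guard filter leaves 5 enabled edge(s).
L0 = {0}
L1 = {3,4}  total {0,3,4}
R = {0,3,4}
Path to 4: a

Answer: REACHABLE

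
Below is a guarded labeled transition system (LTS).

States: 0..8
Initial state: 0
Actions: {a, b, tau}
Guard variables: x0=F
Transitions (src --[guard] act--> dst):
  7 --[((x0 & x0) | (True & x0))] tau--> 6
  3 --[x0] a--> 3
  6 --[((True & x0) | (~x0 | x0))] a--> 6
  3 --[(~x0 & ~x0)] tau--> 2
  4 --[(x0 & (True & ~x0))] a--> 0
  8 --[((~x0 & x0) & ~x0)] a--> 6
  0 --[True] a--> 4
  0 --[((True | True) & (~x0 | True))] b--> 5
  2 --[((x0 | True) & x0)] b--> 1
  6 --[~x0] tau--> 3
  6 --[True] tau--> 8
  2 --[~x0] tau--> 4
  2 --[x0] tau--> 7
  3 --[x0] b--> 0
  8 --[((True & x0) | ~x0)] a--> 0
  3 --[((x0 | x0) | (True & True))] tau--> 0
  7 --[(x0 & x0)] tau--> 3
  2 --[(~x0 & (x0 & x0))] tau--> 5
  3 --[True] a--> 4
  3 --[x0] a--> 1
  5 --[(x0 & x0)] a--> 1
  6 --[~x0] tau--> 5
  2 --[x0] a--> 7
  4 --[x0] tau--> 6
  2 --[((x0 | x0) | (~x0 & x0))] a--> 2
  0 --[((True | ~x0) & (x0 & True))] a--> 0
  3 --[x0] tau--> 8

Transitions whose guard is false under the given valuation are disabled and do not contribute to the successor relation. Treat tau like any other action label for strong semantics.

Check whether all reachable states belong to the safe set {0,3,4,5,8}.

Answer: INVARIANT HOLDS

Working:
Inv-set: {0,3,4,5,8}
Reachable = {0,4,5}
  0: ✓
  4: ✓
  5: ✓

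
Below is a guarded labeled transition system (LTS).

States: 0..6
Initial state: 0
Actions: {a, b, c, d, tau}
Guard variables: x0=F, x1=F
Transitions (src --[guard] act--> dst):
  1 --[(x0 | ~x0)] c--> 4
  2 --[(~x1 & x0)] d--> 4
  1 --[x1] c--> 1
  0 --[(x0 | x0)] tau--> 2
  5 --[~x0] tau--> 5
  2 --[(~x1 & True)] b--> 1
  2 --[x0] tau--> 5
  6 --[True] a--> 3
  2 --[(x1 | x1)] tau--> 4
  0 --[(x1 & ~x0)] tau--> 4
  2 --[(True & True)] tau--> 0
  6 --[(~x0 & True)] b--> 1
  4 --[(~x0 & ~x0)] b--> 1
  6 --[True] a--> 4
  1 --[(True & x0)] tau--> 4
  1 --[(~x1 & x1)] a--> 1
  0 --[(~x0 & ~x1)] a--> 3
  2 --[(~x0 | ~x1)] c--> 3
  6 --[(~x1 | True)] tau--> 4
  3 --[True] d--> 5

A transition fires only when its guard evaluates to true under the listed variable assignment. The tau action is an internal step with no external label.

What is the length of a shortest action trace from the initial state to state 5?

Layered search for 5:
  depth 0: {0}
  depth 1: {3}
  depth 2: {5}
depth(5)=2, e.g. a·d

Answer: 2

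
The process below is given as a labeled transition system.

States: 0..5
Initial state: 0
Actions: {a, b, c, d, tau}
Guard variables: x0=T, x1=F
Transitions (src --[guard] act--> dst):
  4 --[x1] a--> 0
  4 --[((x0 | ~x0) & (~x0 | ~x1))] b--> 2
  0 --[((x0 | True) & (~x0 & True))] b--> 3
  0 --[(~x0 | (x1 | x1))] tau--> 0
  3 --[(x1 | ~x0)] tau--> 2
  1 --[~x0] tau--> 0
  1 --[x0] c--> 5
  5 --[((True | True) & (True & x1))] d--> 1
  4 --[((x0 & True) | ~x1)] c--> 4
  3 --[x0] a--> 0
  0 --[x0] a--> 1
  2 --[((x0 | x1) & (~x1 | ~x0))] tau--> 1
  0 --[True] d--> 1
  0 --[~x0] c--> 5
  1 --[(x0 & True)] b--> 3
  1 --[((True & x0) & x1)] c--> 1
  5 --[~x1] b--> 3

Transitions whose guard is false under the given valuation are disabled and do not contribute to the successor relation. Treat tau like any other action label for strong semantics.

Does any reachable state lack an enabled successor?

R = {0,1,3,5}
  0: a→1  d→1  [deg 2]
  1: b→3  c→5  [deg 2]
  3: a→0  [deg 1]
  5: b→3  [deg 1]

Answer: DEADLOCK-FREE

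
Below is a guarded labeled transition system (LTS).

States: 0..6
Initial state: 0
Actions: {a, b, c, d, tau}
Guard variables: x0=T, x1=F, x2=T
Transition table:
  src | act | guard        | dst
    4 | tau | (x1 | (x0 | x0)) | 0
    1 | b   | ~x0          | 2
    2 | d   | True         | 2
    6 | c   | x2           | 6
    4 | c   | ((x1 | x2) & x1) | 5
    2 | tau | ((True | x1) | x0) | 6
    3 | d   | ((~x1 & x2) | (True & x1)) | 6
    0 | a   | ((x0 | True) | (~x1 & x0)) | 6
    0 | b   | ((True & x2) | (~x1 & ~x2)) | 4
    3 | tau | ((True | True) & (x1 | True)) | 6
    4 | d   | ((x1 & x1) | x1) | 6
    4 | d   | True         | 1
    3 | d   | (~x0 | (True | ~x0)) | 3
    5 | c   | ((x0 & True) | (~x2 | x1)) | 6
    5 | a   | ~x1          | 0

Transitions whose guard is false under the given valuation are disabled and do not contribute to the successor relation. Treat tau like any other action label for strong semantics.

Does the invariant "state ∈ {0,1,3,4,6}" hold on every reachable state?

Answer: INVARIANT HOLDS

Working:
Inv-set: {0,1,3,4,6}
Reachable = {0,1,4,6}
  0: safe
  1: safe
  4: safe
  6: safe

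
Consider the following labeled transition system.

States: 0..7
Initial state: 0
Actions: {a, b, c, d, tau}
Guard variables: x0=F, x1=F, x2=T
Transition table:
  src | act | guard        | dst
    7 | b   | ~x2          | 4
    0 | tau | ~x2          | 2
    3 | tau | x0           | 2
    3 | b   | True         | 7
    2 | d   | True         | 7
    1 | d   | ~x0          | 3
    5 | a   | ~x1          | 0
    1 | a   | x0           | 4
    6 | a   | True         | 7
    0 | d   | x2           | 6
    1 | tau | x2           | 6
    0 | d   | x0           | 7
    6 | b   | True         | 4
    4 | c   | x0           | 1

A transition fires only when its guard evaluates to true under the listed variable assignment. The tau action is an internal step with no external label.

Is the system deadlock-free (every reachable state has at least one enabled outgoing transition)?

Answer: DEADLOCK at state 4

Working:
Reach set: {0,4,6,7}
  0: d→6  [1 exit(s)]
  4: ∅  [STUCK]
  6: a→7  b→4  [2 exit(s)]
  7: ∅  [STUCK]
witness 4: d·b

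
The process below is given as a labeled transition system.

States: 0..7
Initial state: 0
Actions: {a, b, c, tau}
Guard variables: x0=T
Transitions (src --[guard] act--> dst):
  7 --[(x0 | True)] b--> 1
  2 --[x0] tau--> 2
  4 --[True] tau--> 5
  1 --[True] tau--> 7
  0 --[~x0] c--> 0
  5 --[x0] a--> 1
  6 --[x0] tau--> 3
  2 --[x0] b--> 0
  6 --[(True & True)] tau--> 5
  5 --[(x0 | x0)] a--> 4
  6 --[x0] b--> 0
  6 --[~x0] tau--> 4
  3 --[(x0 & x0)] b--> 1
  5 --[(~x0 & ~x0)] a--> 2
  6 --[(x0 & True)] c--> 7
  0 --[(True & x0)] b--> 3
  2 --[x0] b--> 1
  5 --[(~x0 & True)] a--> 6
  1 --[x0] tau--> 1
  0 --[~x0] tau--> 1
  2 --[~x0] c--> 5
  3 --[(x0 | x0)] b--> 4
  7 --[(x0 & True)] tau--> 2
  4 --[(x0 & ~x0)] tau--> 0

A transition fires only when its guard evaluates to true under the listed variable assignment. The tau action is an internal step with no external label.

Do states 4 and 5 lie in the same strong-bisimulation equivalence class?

Answer: NOT BISIMILAR

Analysis:
Refine partition for ~:
  P[0] = {{0,1,2,3,4,5,6,7}}
  P[1] = {{0,3},{1,4},{2,7},{5},{6}}
  P[2] = {{0},{1},{2},{3},{4},{5},{6},{7}}
8 equivalence class(es) (converged in 3)
class of 4: {4}; class of 5: {5}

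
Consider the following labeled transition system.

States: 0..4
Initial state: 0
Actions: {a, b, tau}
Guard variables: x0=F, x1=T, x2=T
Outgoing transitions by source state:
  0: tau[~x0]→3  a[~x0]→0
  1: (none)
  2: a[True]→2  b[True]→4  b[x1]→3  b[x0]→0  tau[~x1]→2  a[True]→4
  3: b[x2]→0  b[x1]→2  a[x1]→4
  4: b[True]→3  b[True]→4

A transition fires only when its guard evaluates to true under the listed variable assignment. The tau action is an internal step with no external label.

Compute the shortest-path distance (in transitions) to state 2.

Breadth-first toward 2:
  L0 = {0}
  L1 = {3}
  L2 = {2,4}
2 enters at depth 2; path tau·b

Answer: 2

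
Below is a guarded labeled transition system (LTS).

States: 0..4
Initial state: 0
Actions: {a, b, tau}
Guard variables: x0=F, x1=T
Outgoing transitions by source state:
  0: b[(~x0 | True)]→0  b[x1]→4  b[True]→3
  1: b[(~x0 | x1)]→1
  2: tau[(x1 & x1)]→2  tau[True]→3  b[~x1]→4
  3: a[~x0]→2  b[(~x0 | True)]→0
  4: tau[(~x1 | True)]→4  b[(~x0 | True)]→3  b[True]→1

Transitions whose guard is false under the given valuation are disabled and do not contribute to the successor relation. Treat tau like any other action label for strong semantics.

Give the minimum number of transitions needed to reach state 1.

BFS to 1:
  L0 = {0}
  L1 = {3,4}
  L2 = {1,2}
first hit 1 at d=2 via b·b

Answer: 2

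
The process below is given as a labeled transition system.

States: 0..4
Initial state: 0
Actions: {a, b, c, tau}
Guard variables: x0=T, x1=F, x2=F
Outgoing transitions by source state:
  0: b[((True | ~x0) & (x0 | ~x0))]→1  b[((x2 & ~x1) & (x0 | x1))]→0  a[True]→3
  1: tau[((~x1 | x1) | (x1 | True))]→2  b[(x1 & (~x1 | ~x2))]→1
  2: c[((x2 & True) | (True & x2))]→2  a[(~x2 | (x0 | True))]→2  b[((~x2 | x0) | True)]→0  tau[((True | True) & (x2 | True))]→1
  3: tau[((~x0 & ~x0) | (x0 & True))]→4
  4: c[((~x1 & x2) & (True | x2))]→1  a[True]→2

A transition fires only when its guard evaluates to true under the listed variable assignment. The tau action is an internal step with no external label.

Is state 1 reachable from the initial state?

8 transition(s) survive guard evaluation.
depth 0: {0}
depth 1: {1,3}  now seen {0,1,3}
depth 2: {2,4}  now seen {0,1,2,3,4}
Reachable = {0,1,2,3,4}
trace reaching 1: b

Answer: REACHABLE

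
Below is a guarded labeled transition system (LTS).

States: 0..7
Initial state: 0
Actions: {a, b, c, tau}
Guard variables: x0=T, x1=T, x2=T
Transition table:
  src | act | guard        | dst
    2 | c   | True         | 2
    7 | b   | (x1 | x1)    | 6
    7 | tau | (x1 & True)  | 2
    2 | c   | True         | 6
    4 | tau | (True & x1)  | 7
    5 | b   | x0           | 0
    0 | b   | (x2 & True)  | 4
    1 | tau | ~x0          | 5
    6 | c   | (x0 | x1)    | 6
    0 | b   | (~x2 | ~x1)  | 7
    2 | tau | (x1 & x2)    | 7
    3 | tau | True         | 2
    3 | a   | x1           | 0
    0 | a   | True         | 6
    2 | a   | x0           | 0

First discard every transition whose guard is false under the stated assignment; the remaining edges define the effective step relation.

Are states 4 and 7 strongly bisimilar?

Compute ~ classes (split until stable):
  P[0] = {{0,1,2,3,4,5,6,7}}
  P[1] = {{0},{1},{2},{3},{4},{5},{6},{7}}
stable after 2 split(s): 8 block(s)
4∈{4}, 7∈{7}

Answer: NOT BISIMILAR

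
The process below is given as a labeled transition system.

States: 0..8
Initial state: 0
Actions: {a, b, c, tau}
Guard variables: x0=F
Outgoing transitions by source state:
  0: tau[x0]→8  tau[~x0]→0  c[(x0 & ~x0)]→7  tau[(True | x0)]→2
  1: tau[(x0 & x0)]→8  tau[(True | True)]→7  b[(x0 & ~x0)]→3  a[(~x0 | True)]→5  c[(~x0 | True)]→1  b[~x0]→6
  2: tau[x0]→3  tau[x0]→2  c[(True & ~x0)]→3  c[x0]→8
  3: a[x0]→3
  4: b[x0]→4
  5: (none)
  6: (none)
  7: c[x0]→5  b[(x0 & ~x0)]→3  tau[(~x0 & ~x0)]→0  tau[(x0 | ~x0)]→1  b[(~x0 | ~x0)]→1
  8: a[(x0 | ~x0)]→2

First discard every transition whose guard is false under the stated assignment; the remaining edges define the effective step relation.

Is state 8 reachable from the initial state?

Answer: UNREACHABLE

Analysis:
11 transition(s) survive guard evaluation.
Layer 0: {0}
Layer 1: {2}  cumulative {0,2}
Layer 2: {3}  cumulative {0,2,3}
R = {0,2,3}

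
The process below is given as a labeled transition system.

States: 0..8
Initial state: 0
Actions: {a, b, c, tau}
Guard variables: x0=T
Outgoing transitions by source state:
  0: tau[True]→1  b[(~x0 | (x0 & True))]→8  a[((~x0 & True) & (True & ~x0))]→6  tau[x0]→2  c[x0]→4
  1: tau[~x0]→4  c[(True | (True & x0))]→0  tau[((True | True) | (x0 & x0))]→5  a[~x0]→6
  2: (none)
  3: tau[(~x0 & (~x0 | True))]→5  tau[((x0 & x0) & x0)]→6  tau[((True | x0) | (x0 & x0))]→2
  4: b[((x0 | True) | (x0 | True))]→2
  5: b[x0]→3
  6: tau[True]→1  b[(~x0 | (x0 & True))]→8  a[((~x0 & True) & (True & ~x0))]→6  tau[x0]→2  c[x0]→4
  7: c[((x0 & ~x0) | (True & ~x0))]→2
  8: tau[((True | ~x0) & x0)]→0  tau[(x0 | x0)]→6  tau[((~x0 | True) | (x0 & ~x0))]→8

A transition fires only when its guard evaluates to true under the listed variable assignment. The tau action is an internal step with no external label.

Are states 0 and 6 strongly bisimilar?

Answer: BISIMILAR

Trace:
Compute ~ classes (split until stable):
  P[0] = {{0,1,2,3,4,5,6,7,8}}
  P[1] = {{0,6},{1},{2,7},{3,8},{4,5}}
  P[2] = {{0,6},{1},{2,7},{3},{4},{5},{8}}
stable after 3 split(s): 7 block(s)
class of 0: {0,6}; class of 6: {0,6}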